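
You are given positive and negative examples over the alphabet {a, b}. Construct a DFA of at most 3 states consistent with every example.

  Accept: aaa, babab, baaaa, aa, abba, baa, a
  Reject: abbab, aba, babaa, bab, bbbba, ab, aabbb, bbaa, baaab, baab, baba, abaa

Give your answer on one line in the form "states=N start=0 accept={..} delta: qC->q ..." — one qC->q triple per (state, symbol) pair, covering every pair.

Grow the machine one transition at a time. Run the examples from 0; the earliest place one falls off (shortest prefix, ties alphabetical) gets sent to the lowest-numbered state that keeps every Accept/Reject pair distinguishable — a pair clashes when both reach the same state with identical unread suffix — and to a fresh state only if none does.
a: 0a undefined. 0a->0: no, baa/abaa meet in 0 with "baa" left. Open state 1: 0a->1.
b: 0b undefined. 0b->0: no, aa/bbaa meet in 1 with "a" left. 0b->1: ok.
aa: 1a undefined. 1a->0: no, aaa/babaa meet in 1. 1a->1: ok.
ab: 1b undefined. 1b->0: no, aaa/aba meet in 1. 1b->1: no, aaa/abbab meet in 1. Open state 2: 1b->2.
aba: 2a undefined. 2a->0: no, aaa/babaa meet in 1. 2a->1: no, aaa/aba meet in 1. 2a->2: ok.
abb: 2b undefined. 2b->0: no, aaa/bbbba meet in 1. 2b->1: ok.
All examples now run through 3 states with every (state, symbol) defined. Accept strings end in {1}, Reject strings end in {2}; accept={1}.

states=3 start=0 accept={1} delta: 0a->1 0b->1 1a->1 1b->2 2a->2 2b->1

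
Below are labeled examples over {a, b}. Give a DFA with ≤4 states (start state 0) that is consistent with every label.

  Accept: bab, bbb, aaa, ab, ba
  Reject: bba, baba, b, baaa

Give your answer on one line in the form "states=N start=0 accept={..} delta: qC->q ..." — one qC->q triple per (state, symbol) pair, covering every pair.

State merging on the prefix tree: take the shortest (then alphabetical) example prefix whose next move is undefined and point that move at state 0, else 1, else 2, ...; a target is out if some Accept/Reject pair would then sit in one state with the same input left (inseparable). If every existing state is out, open a new one.
a: 0a undefined. 0a->0: no, ab/b meet in 0 with "b" left. Open state 1: 0a->1.
b: 0b undefined. 0b->0: no, bbb/b meet in 0. 0b->1: ok.
aa: 1a undefined. 1a->0: no, bab/b meet in 1. 1a->1: no, aaa/b meet in 1. Open state 2: 1a->2.
ab: 1b undefined. 1b->0: no, bbb/bba meet in 1. 1b->1: no, bbb/b meet in 1. 1b->2: no, aaa/bba meet in 2 with "a" left. Open state 3: 1b->3.
aaa: 2a undefined. 2a->0: ok.
bab: 2b undefined. 2b->0: ok.
bba: 3a undefined. 3a->0: no, bab/bba meet in 0. 3a->1: ok.
bbb: 3b undefined. 3b->0: ok.
All examples now run through 4 states with every (state, symbol) defined. Accept strings end in {0,2,3}, Reject strings end in {1}; accept={0,2,3}.

states=4 start=0 accept={0,2,3} delta: 0a->1 0b->1 1a->2 1b->3 2a->0 2b->0 3a->1 3b->0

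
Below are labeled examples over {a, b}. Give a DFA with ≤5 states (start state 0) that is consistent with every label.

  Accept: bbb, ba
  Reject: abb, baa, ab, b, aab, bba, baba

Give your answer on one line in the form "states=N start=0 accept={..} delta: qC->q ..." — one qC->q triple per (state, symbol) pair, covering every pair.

Fold the examples into a partial DFA from state 0: repeatedly fix the first undefined (state, symbol) met by the shortest-then-alphabetical prefix, trying targets in increasing order and rejecting any under which an Accept and a Reject string meet in one state with the same remainder; add a state when all current targets are rejected. Accepting states are where Accept strings end.
a: 0a undefined. 0a->0: ok.
b: 0b undefined. 0b->0: no, bbb/abb meet in 0. Open state 1: 0b->1.
ba: 1a undefined. 1a->0: no, ba/baa meet in 0. 1a->1: no, ba/baa meet in 1. Open state 2: 1a->2.
bb: 1b undefined. 1b->0: no, bbb/ab meet in 1. 1b->1: no, bbb/abb meet in 1. 1b->2: no, ba/abb meet in 2. Open state 3: 1b->3.
baa: 2a undefined. 2a->0: ok.
bab: 2b undefined. 2b->0: ok.
bba: 3a undefined. 3a->0: ok.
bbb: 3b undefined. 3b->0: no, bbb/baa meet in 0. 3b->1: no, bbb/ab meet in 1. 3b->2: ok.
All examples now run through 4 states with every (state, symbol) defined. Accept strings end in {2}, Reject strings end in {0,1,3}; accept={2}.

states=4 start=0 accept={2} delta: 0a->0 0b->1 1a->2 1b->3 2a->0 2b->0 3a->0 3b->2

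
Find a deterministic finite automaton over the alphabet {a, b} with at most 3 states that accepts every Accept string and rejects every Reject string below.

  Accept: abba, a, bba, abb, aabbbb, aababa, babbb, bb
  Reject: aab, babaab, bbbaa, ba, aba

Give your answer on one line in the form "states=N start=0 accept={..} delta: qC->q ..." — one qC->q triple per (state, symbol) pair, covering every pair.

states=2 start=0 accept={0} delta: 0a->0 0b->1 1a->1 1b->0

Grow the machine one transition at a time. Run the examples from 0; the earliest place one falls off (shortest prefix, ties alphabetical) gets sent to the lowest-numbered state that keeps every Accept/Reject pair distinguishable — a pair clashes when both reach the same state with identical unread suffix — and to a fresh state only if none does.
a: 0a undefined. 0a->0: ok.
b: 0b undefined. 0b->0: no, abba/aab meet in 0. Open state 1: 0b->1.
ba: 1a undefined. 1a->0: no, a/ba meet in 0. 1a->1: ok.
bb: 1b undefined. 1b->0: ok.
All examples now run through 2 states with every (state, symbol) defined. Accept strings end in {0}, Reject strings end in {1}; accept={0}.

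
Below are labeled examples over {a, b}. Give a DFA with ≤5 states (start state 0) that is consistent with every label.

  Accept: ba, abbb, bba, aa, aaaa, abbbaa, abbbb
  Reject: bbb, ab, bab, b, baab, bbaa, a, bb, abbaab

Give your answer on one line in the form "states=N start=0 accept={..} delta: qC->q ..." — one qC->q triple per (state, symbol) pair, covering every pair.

Fold the examples into a partial DFA from state 0: repeatedly fix the first undefined (state, symbol) met by the shortest-then-alphabetical prefix, trying targets in increasing order and rejecting any under which an Accept and a Reject string meet in one state with the same remainder; add a state when all current targets are rejected. Accepting states are where Accept strings end.
a: 0a undefined. 0a->0: no, abbb/bbb meet in 0 with "bbb" left. Open state 1: 0a->1.
b: 0b undefined. 0b->0: no, ba/a meet in 1. 0b->1: ok.
aa: 1a undefined. 1a->0: ok.
ab: 1b undefined. 1b->0: no, ba/ab meet in 0. 1b->1: no, abbb/bbb meet in 1. Open state 2: 1b->2.
abb: 2b undefined. 2b->0: no, ba/bbb meet in 0. 2b->1: no, abbb/ab meet in 2. 2b->2: no, abbb/bbb meet in 2. Open state 3: 2b->3.
bba: 2a undefined. 2a->0: ok.
abba: 3a undefined. 3a->0: ok.
abbb: 3b undefined. 3b->0: no, abbbb/bab meet in 1. 3b->1: no, abbb/bab meet in 1. 3b->2: no, abbb/ab meet in 2. 3b->3: no, abbb/bbb meet in 3. Open state 4: 3b->4.
abbba: 4a undefined. 4a->0: no, abbbaa/bab meet in 1. 4a->1: ok.
abbbb: 4b undefined. 4b->0: ok.
All examples now run through 5 states with every (state, symbol) defined. Accept strings end in {0,4}, Reject strings end in {1,2,3}; accept={0,4}.

states=5 start=0 accept={0,4} delta: 0a->1 0b->1 1a->0 1b->2 2a->0 2b->3 3a->0 3b->4 4a->1 4b->0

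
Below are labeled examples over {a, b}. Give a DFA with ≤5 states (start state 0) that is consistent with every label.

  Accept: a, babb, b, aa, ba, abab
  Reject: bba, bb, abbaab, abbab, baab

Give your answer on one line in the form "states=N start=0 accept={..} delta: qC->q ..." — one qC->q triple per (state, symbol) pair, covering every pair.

states=4 start=0 accept={0,1,2} delta: 0a->0 0b->1 1a->2 1b->3 2a->1 2b->0 3a->3 3b->3

State merging on the prefix tree: take the shortest (then alphabetical) example prefix whose next move is undefined and point that move at state 0, else 1, else 2, ...; a target is out if some Accept/Reject pair would then sit in one state with the same input left (inseparable). If every existing state is out, open a new one.
a: 0a undefined. 0a->0: ok.
b: 0b undefined. 0b->0: no, a/bba meet in 0. Open state 1: 0b->1.
ba: 1a undefined. 1a->0: no, babb/bb meet in 1 with "b" left. 1a->1: no, abab/bb meet in 1 with "b" left. Open state 2: 1a->2.
bb: 1b undefined. 1b->0: no, a/bba meet in 0. 1b->1: no, b/bb meet in 1. 1b->2: no, ba/bb meet in 2. Open state 3: 1b->3.
baa: 2a undefined. 2a->0: no, b/baab meet in 1. 2a->1: ok.
bab: 2b undefined. 2b->0: ok.
bba: 3a undefined. 3a->0: no, a/bba meet in 0. 3a->1: no, a/abbaab meet in 0. 3a->2: no, a/abbab meet in 0. 3a->3: ok.
abbab: 3b undefined. 3b->0: no, a/abbaab meet in 0. 3b->1: no, babb/abbaab meet in 1. 3b->2: no, ba/abbaab meet in 2. 3b->3: ok.
All examples now run through 4 states with every (state, symbol) defined. Accept strings end in {0,1,2}, Reject strings end in {3}; accept={0,1,2}.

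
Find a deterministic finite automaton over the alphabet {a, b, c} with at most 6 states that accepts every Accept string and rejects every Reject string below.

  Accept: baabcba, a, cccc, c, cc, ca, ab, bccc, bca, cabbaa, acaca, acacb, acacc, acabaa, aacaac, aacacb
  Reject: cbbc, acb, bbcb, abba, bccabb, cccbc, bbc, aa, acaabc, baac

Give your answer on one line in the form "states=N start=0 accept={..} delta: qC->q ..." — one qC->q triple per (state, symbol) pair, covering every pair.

states=6 start=0 accept={0,1,4} delta: 0a->1 0b->1 0c->0 1a->2 1b->1 1c->2 2a->4 2b->2 2c->3 3a->3 3b->2 3c->0 4a->0 4b->1 4c->5 5a->0 5b->0 5c->0

Grow the machine one transition at a time. Run the examples from 0; the earliest place one falls off (shortest prefix, ties alphabetical) gets sent to the lowest-numbered state that keeps every Accept/Reject pair distinguishable — a pair clashes when both reach the same state with identical unread suffix — and to a fresh state only if none does.
a: 0a undefined. 0a->0: no, a/aa meet in 0. Open state 1: 0a->1.
b: 0b undefined. 0b->0: no, c/bbc meet in 0 with "c" left. 0b->1: ok.
c: 0c undefined. 0c->0: ok.
aa: 1a undefined. 1a->0: no, cccc/aa meet in 0. 1a->1: no, a/aa meet in 1. Open state 2: 1a->2.
ab: 1b undefined. 1b->0: no, a/bbcb meet in 1. 1b->1: ok.
ac: 1c undefined. 1c->0: no, a/acb meet in 1. 1c->1: no, a/cbbc meet in 1. 1c->2: ok.
aac: 2c undefined. 2c->0: no, a/bccabb meet in 1. 2c->1: no, bccc/cbbc meet in 2. 2c->2: no, bccc/cbbc meet in 2. Open state 3: 2c->3.
aca: 2a undefined. 2a->0: no, cccc/baac meet in 0. 2a->1: no, acacb/acb meet in 2 with "b" left. 2a->2: no, bca/cbbc meet in 2. 2a->3: no, bccc/baac meet in 3 with "c" left. Open state 4: 2a->4.
acb: 2b undefined. 2b->0: no, cccc/acb meet in 0. 2b->1: no, a/acb meet in 1. 2b->2: ok.
aaca: 3a undefined. 3a->0: no, a/bccabb meet in 1. 3a->1: no, a/bccabb meet in 1. 3a->2: no, aacaac/baac meet in 4 with "c" left. 3a->3: ok.
acaa: 4a undefined. 4a->0: ok.
acab: 4b undefined. 4b->0: no, baabcba/cbbc meet in 2. 4b->1: ok.
acac: 4c undefined. 4c->0: no, cccc/baac meet in 0. 4c->1: no, a/baac meet in 1. 4c->2: no, acacb/cbbc meet in 2. 4c->3: no, acaca/baac meet in 3. 4c->4: no, baabcba/baac meet in 4. Open state 5: 4c->5.
bccc: 3c undefined. 3c->0: ok.
acaca: 5a undefined. 5a->0: ok.
acacb: 5b undefined. 5b->0: ok.
acacc: 5c undefined. 5c->0: ok.
bccab: 3b undefined. 3b->0: no, a/bccabb meet in 1. 3b->1: no, a/bccabb meet in 1. 3b->2: ok.
All examples now run through 6 states with every (state, symbol) defined. Accept strings end in {0,1,4}, Reject strings end in {2,5}; accept={0,1,4}.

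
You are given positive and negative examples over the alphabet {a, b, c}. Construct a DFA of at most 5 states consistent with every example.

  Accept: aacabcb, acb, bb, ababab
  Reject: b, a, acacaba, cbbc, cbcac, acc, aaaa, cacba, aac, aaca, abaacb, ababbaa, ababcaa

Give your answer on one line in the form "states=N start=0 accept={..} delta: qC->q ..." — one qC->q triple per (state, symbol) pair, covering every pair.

states=3 start=0 accept={2} delta: 0a->0 0b->1 0c->1 1a->1 1b->2 1c->0 2a->1 2b->0 2c->1

State merging on the prefix tree: take the shortest (then alphabetical) example prefix whose next move is undefined and point that move at state 0, else 1, else 2, ...; a target is out if some Accept/Reject pair would then sit in one state with the same input left (inseparable). If every existing state is out, open a new one.
a: 0a undefined. 0a->0: ok.
b: 0b undefined. 0b->0: no, acb/abaacb meet in 0 with "cb" left. Open state 1: 0b->1.
c: 0c undefined. 0c->0: no, acb/b meet in 1. 0c->1: ok.
bb: 1b undefined. 1b->0: no, acb/a meet in 0. 1b->1: no, acb/b meet in 1. Open state 2: 1b->2.
ca: 1a undefined. 1a->0: no, acb/abaacb meet in 2. 1a->1: ok.
acc: 1c undefined. 1c->0: ok.
cbb: 2b undefined. 2b->0: ok.
cbc: 2c undefined. 2c->0: no, aacabcb/b meet in 1. 2c->1: ok.
ababa: 2a undefined. 2a->0: no, ababab/b meet in 1. 2a->1: ok.
All examples now run through 3 states with every (state, symbol) defined. Accept strings end in {2}, Reject strings end in {0,1}; accept={2}.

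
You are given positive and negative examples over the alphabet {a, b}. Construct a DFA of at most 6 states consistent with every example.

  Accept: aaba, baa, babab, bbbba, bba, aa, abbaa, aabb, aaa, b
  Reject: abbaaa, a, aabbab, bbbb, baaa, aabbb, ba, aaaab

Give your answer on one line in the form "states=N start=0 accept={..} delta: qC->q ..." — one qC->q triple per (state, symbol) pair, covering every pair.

states=6 start=0 accept={0,2,3} delta: 0a->1 0b->2 1a->3 1b->0 2a->4 2b->4 3a->2 3b->5 4a->0 4b->4 5a->0 5b->2

State merging on the prefix tree: take the shortest (then alphabetical) example prefix whose next move is undefined and point that move at state 0, else 1, else 2, ...; a target is out if some Accept/Reject pair would then sit in one state with the same input left (inseparable). If every existing state is out, open a new one.
a: 0a undefined. 0a->0: no, aaba/ba meet in 0 with "ba" left. Open state 1: 0a->1.
b: 0b undefined. 0b->0: no, bbbba/a meet in 1. 0b->1: no, aa/ba meet in 1 with "a" left. Open state 2: 0b->2.
aa: 1a undefined. 1a->0: no, aaba/ba meet in 2 with "a" left. 1a->1: no, aa/a meet in 1. 1a->2: no, aaa/ba meet in 2 with "a" left. Open state 3: 1a->3.
ab: 1b undefined. 1b->0: ok.
ba: 2a undefined. 2a->0: no, baa/a meet in 1. 2a->1: no, aaa/abbaaa meet in 3 with "a" left. 2a->2: no, baa/abbaaa meet in 2. 2a->3: no, aa/ba meet in 3. Open state 4: 2a->4.
bb: 2b undefined. 2b->0: no, bbbba/a meet in 1. 2b->1: no, bbbba/ba meet in 4. 2b->2: no, bbbba/ba meet in 4. 2b->3: no, aabb/bbbb meet in 3 with "bb" left. 2b->4: ok.
aaa: 3a undefined. 3a->0: no, aaa/aaaab meet in 0. 3a->1: no, aaa/a meet in 1. 3a->2: ok.
aab: 3b undefined. 3b->0: no, aaba/a meet in 1. 3b->1: no, aabb/aabbab meet in 0. 3b->2: no, aaba/ba meet in 4. 3b->3: no, aa/aabbb meet in 3. 3b->4: no, babab/aabbab meet in 4 with "bab" left. Open state 5: 3b->5.
baa: 4a undefined. 4a->0: ok.
bab: 4b undefined. 4b->0: no, baa/aaaab meet in 0. 4b->1: no, baa/bbbb meet in 0. 4b->2: no, babab/aaaab meet in 2. 4b->3: no, babab/ba meet in 4. 4b->4: ok.
aaba: 5a undefined. 5a->0: ok.
aabb: 5b undefined. 5b->0: no, aaba/aabbab meet in 0. 5b->1: no, aaba/aabbb meet in 0. 5b->2: ok.
All examples now run through 6 states with every (state, symbol) defined. Accept strings end in {0,2,3}, Reject strings end in {1,4}; accept={0,2,3}.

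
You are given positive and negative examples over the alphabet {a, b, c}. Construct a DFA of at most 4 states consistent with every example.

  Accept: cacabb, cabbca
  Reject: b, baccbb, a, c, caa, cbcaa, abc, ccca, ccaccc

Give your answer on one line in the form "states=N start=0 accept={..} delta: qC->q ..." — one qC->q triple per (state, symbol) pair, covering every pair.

Grow the machine one transition at a time. Run the examples from 0; the earliest place one falls off (shortest prefix, ties alphabetical) gets sent to the lowest-numbered state that keeps every Accept/Reject pair distinguishable — a pair clashes when both reach the same state with identical unread suffix — and to a fresh state only if none does.
a: 0a undefined. 0a->0: ok.
b: 0b undefined. 0b->0: ok.
c: 0c undefined. 0c->0: no, cacabb/b meet in 0. Open state 1: 0c->1.
ca: 1a undefined. 1a->0: no, cacabb/b meet in 0. 1a->1: ok.
cb: 1b undefined. 1b->0: no, cabbca/c meet in 1. 1b->1: ok.
cc: 1c undefined. 1c->0: no, cacabb/b meet in 0. 1c->1: no, cacabb/baccbb meet in 1. Open state 2: 1c->2.
cca: 2a undefined. 2a->0: no, cacabb/b meet in 0. 2a->1: no, cacabb/c meet in 1. 2a->2: no, cacabb/baccbb meet in 2 with "bb" left. Open state 3: 2a->3.
ccc: 2c undefined. 2c->0: ok.
ccac: 3c undefined. 3c->0: ok.
baccb: 2b undefined. 2b->0: ok.
cacab: 3b undefined. 3b->0: no, cacabb/b meet in 0. 3b->1: no, cacabb/c meet in 1. 3b->2: no, cacabb/b meet in 0. 3b->3: ok.
cbcaa: 3a undefined. 3a->0: ok.
All examples now run through 4 states with every (state, symbol) defined. Accept strings end in {3}, Reject strings end in {0,1,2}; accept={3}.

states=4 start=0 accept={3} delta: 0a->0 0b->0 0c->1 1a->1 1b->1 1c->2 2a->3 2b->0 2c->0 3a->0 3b->3 3c->0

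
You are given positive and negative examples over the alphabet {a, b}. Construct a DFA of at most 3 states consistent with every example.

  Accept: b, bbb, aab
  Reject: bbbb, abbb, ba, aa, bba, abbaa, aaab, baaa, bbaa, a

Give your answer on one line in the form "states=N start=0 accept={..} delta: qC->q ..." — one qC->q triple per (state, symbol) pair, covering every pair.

Grow the machine one transition at a time. Run the examples from 0; the earliest place one falls off (shortest prefix, ties alphabetical) gets sent to the lowest-numbered state that keeps every Accept/Reject pair distinguishable — a pair clashes when both reach the same state with identical unread suffix — and to a fresh state only if none does.
a: 0a undefined. 0a->0: no, b/aaab meet in 0 with "b" left. Open state 1: 0a->1.
b: 0b undefined. 0b->0: no, b/bbbb meet in 0. 0b->1: no, b/a meet in 1. Open state 2: 0b->2.
aa: 1a undefined. 1a->0: ok.
ab: 1b undefined. 1b->0: ok.
ba: 2a undefined. 2a->0: ok.
bb: 2b undefined. 2b->0: ok.
All examples now run through 3 states with every (state, symbol) defined. Accept strings end in {2}, Reject strings end in {0,1}; accept={2}.

states=3 start=0 accept={2} delta: 0a->1 0b->2 1a->0 1b->0 2a->0 2b->0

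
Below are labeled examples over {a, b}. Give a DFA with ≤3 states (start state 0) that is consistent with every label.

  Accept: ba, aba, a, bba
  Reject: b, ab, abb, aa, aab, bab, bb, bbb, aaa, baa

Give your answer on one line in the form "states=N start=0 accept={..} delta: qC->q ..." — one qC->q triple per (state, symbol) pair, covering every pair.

states=3 start=0 accept={1} delta: 0a->1 0b->0 1a->2 1b->0 2a->0 2b->0

Grow the machine one transition at a time. Run the examples from 0; the earliest place one falls off (shortest prefix, ties alphabetical) gets sent to the lowest-numbered state that keeps every Accept/Reject pair distinguishable — a pair clashes when both reach the same state with identical unread suffix — and to a fresh state only if none does.
a: 0a undefined. 0a->0: no, a/aa meet in 0. Open state 1: 0a->1.
b: 0b undefined. 0b->0: ok.
aa: 1a undefined. 1a->0: no, ba/aaa meet in 1. 1a->1: no, ba/aa meet in 1. Open state 2: 1a->2.
ab: 1b undefined. 1b->0: ok.
aaa: 2a undefined. 2a->0: ok.
aab: 2b undefined. 2b->0: ok.
All examples now run through 3 states with every (state, symbol) defined. Accept strings end in {1}, Reject strings end in {0,2}; accept={1}.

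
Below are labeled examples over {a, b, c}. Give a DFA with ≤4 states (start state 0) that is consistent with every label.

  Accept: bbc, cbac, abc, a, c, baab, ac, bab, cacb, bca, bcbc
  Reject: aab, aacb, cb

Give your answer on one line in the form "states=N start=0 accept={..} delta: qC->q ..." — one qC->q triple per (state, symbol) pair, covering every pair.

states=3 start=0 accept={0,2} delta: 0a->0 0b->1 0c->2 1a->1 1b->0 1c->0 2a->2 2b->1 2c->1

State merging on the prefix tree: take the shortest (then alphabetical) example prefix whose next move is undefined and point that move at state 0, else 1, else 2, ...; a target is out if some Accept/Reject pair would then sit in one state with the same input left (inseparable). If every existing state is out, open a new one.
a: 0a undefined. 0a->0: ok.
b: 0b undefined. 0b->0: no, a/aab meet in 0. Open state 1: 0b->1.
c: 0c undefined. 0c->0: no, cacb/aab meet in 1. 0c->1: no, c/aab meet in 1. Open state 2: 0c->2.
ba: 1a undefined. 1a->0: no, baab/aab meet in 1. 1a->1: ok.
bb: 1b undefined. 1b->0: ok.
bc: 1c undefined. 1c->0: ok.
ca: 2a undefined. 2a->0: no, cacb/aacb meet in 2 with "b" left. 2a->1: no, cacb/aab meet in 1. 2a->2: ok.
cb: 2b undefined. 2b->0: no, abc/aacb meet in 0. 2b->1: ok.
cac: 2c undefined. 2c->0: no, cacb/aab meet in 1. 2c->1: ok.
All examples now run through 3 states with every (state, symbol) defined. Accept strings end in {0,2}, Reject strings end in {1}; accept={0,2}.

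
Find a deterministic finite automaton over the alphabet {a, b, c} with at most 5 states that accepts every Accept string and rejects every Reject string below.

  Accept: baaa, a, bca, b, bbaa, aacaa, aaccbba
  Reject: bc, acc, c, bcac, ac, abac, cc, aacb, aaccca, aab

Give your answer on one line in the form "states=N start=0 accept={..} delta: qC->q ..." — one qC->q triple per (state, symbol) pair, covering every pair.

states=4 start=0 accept={0,1} delta: 0a->1 0b->0 0c->2 1a->1 1b->2 1c->2 2a->0 2b->2 2c->3 3a->2 3b->0 3c->3

Fold the examples into a partial DFA from state 0: repeatedly fix the first undefined (state, symbol) met by the shortest-then-alphabetical prefix, trying targets in increasing order and rejecting any under which an Accept and a Reject string meet in one state with the same remainder; add a state when all current targets are rejected. Accepting states are where Accept strings end.
a: 0a undefined. 0a->0: no, b/aab meet in 0 with "b" left. Open state 1: 0a->1.
b: 0b undefined. 0b->0: ok.
c: 0c undefined. 0c->0: no, b/bc meet in 0. 0c->1: no, a/bc meet in 1. Open state 2: 0c->2.
aa: 1a undefined. 1a->0: no, b/aab meet in 0. 1a->1: ok.
ab: 1b undefined. 1b->0: no, b/aab meet in 0. 1b->1: no, baaa/aab meet in 1. 1b->2: ok.
ac: 1c undefined. 1c->0: no, b/ac meet in 0. 1c->1: no, baaa/acc meet in 1. 1c->2: ok.
cc: 2c undefined. 2c->0: no, bca/aaccca meet in 2 with "a" left. 2c->1: no, baaa/acc meet in 1. 2c->2: no, bca/aaccca meet in 2 with "a" left. Open state 3: 2c->3.
aba: 2a undefined. 2a->0: ok.
aacb: 2b undefined. 2b->0: no, bca/aacb meet in 0. 2b->1: no, baaa/aacb meet in 1. 2b->2: ok.
aaccb: 3b undefined. 3b->0: ok.
aaccc: 3c undefined. 3c->0: no, baaa/aaccca meet in 1. 3c->1: no, baaa/aaccca meet in 1. 3c->2: no, bca/aaccca meet in 0. 3c->3: ok.
aaccca: 3a undefined. 3a->0: no, bca/aaccca meet in 0. 3a->1: no, baaa/aaccca meet in 1. 3a->2: ok.
All examples now run through 4 states with every (state, symbol) defined. Accept strings end in {0,1}, Reject strings end in {2,3}; accept={0,1}.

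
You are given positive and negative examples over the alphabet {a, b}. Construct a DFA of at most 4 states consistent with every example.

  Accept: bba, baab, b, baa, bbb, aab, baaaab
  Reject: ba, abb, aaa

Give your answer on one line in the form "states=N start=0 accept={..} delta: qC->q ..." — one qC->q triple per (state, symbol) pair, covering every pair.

Grow the machine one transition at a time. Run the examples from 0; the earliest place one falls off (shortest prefix, ties alphabetical) gets sent to the lowest-numbered state that keeps every Accept/Reject pair distinguishable — a pair clashes when both reach the same state with identical unread suffix — and to a fresh state only if none does.
a: 0a undefined. 0a->0: ok.
b: 0b undefined. 0b->0: no, bba/ba meet in 0. Open state 1: 0b->1.
ba: 1a undefined. 1a->0: no, baa/ba meet in 0. 1a->1: no, baab/abb meet in 1 with "b" left. Open state 2: 1a->2.
bb: 1b undefined. 1b->0: no, bba/abb meet in 0. 1b->1: no, bba/ba meet in 2. 1b->2: ok.
baa: 2a undefined. 2a->0: no, bba/aaa meet in 0. 2a->1: no, baab/ba meet in 2. 2a->2: no, bba/ba meet in 2. Open state 3: 2a->3.
bbb: 2b undefined. 2b->0: no, bbb/aaa meet in 0. 2b->1: ok.
baaa: 3a undefined. 3a->0: ok.
baab: 3b undefined. 3b->0: no, baab/aaa meet in 0. 3b->1: ok.
All examples now run through 4 states with every (state, symbol) defined. Accept strings end in {1,3}, Reject strings end in {0,2}; accept={1,3}.

states=4 start=0 accept={1,3} delta: 0a->0 0b->1 1a->2 1b->2 2a->3 2b->1 3a->0 3b->1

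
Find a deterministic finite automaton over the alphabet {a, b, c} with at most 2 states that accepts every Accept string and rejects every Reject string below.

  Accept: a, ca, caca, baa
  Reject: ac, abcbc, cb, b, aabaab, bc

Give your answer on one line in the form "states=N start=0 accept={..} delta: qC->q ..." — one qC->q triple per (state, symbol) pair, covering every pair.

states=2 start=0 accept={0} delta: 0a->0 0b->1 0c->1 1a->0 1b->1 1c->1

State merging on the prefix tree: take the shortest (then alphabetical) example prefix whose next move is undefined and point that move at state 0, else 1, else 2, ...; a target is out if some Accept/Reject pair would then sit in one state with the same input left (inseparable). If every existing state is out, open a new one.
a: 0a undefined. 0a->0: ok.
b: 0b undefined. 0b->0: no, a/b meet in 0. Open state 1: 0b->1.
c: 0c undefined. 0c->0: no, a/ac meet in 0. 0c->1: ok.
ba: 1a undefined. 1a->0: ok.
bc: 1c undefined. 1c->0: no, a/abcbc meet in 0. 1c->1: ok.
cb: 1b undefined. 1b->0: no, a/cb meet in 0. 1b->1: ok.
All examples now run through 2 states with every (state, symbol) defined. Accept strings end in {0}, Reject strings end in {1}; accept={0}.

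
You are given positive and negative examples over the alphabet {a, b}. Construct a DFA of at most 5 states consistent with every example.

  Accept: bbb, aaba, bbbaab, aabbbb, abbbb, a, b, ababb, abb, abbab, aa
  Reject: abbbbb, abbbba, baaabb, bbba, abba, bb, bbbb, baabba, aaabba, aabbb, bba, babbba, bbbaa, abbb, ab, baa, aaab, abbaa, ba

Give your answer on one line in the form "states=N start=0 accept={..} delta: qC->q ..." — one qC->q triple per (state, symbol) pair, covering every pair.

State merging on the prefix tree: take the shortest (then alphabetical) example prefix whose next move is undefined and point that move at state 0, else 1, else 2, ...; a target is out if some Accept/Reject pair would then sit in one state with the same input left (inseparable). If every existing state is out, open a new one.
a: 0a undefined. 0a->0: no, bbb/aabbb meet in 0 with "bbb" left. Open state 1: 0a->1.
b: 0b undefined. 0b->0: no, bbb/bb meet in 0. 0b->1: no, aa/ba meet in 1 with "a" left. Open state 2: 0b->2.
aa: 1a undefined. 1a->0: no, bbb/aabbb meet in 2 with "bb" left. 1a->1: ok.
ab: 1b undefined. 1b->0: ok.
ba: 2a undefined. 2a->0: no, aaba/baa meet in 1. 2a->1: no, aaba/abba meet in 1. 2a->2: no, bbb/baaabb meet in 2 with "bb" left. Open state 3: 2a->3.
bb: 2b undefined. 2b->0: no, aaba/bba meet in 1. 2b->1: no, bbb/ab meet in 0. 2b->2: no, bbb/abbbbb meet in 2. 2b->3: ok.
baa: 3a undefined. 3a->0: no, b/baaabb meet in 2. 3a->1: no, aaba/bba meet in 1. 3a->2: no, b/bba meet in 2. 3a->3: ok.
bab: 3b undefined. 3b->0: no, bbb/ab meet in 0. 3b->1: no, bbb/abbbba meet in 1. 3b->2: ok.
All examples now run through 4 states with every (state, symbol) defined. Accept strings end in {1,2}, Reject strings end in {0,3}; accept={1,2}.

states=4 start=0 accept={1,2} delta: 0a->1 0b->2 1a->1 1b->0 2a->3 2b->3 3a->3 3b->2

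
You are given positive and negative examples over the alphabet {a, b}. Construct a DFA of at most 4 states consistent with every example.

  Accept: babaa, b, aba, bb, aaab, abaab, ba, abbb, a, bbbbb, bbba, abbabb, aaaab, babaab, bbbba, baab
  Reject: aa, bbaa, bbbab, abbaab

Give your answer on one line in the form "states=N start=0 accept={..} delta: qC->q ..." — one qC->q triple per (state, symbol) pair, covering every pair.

states=4 start=0 accept={0,1,3} delta: 0a->1 0b->0 1a->2 1b->2 2a->3 2b->3 3a->0 3b->0

Fold the examples into a partial DFA from state 0: repeatedly fix the first undefined (state, symbol) met by the shortest-then-alphabetical prefix, trying targets in increasing order and rejecting any under which an Accept and a Reject string meet in one state with the same remainder; add a state when all current targets are rejected. Accepting states are where Accept strings end.
a: 0a undefined. 0a->0: no, a/aa meet in 0. Open state 1: 0a->1.
b: 0b undefined. 0b->0: ok.
aa: 1a undefined. 1a->0: no, b/aa meet in 0. 1a->1: no, aaab/bbbab meet in 1 with "b" left. Open state 2: 1a->2.
ab: 1b undefined. 1b->0: no, babaa/aa meet in 2. 1b->1: no, aba/aa meet in 2. 1b->2: ok.
aaa: 2a undefined. 2a->0: no, abaab/aa meet in 2. 2a->1: no, babaa/aa meet in 2. 2a->2: no, babaa/aa meet in 2. Open state 3: 2a->3.
abb: 2b undefined. 2b->0: no, b/abbaab meet in 0. 2b->1: no, aaab/abbaab meet in 3 with "b" left. 2b->2: no, abaab/abbaab meet in 3 with "ab" left. 2b->3: ok.
aaaa: 3a undefined. 3a->0: ok.
aaab: 3b undefined. 3b->0: ok.
All examples now run through 4 states with every (state, symbol) defined. Accept strings end in {0,1,3}, Reject strings end in {2}; accept={0,1,3}.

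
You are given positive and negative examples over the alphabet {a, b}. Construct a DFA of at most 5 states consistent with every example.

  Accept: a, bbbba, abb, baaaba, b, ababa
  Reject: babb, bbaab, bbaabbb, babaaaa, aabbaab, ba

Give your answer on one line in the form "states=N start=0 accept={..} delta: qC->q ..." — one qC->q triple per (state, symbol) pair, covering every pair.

states=4 start=0 accept={0,1,3} delta: 0a->0 0b->1 1a->2 1b->3 2a->1 2b->2 3a->1 3b->1

Fold the examples into a partial DFA from state 0: repeatedly fix the first undefined (state, symbol) met by the shortest-then-alphabetical prefix, trying targets in increasing order and rejecting any under which an Accept and a Reject string meet in one state with the same remainder; add a state when all current targets are rejected. Accepting states are where Accept strings end.
a: 0a undefined. 0a->0: ok.
b: 0b undefined. 0b->0: no, a/babb meet in 0. Open state 1: 0b->1.
ba: 1a undefined. 1a->0: no, a/babaaaa meet in 0. 1a->1: no, b/ba meet in 1. Open state 2: 1a->2.
bb: 1b undefined. 1b->0: no, b/bbaab meet in 1. 1b->1: no, bbbba/ba meet in 2. 1b->2: no, abb/ba meet in 2. Open state 3: 1b->3.
baa: 2a undefined. 2a->0: no, baaaba/ba meet in 2. 2a->1: ok.
bab: 2b undefined. 2b->0: no, a/babaaaa meet in 0. 2b->1: no, abb/babb meet in 3. 2b->2: ok.
bba: 3a undefined. 3a->0: no, baaaba/bbaab meet in 1. 3a->1: ok.
bbb: 3b undefined. 3b->0: no, bbbba/babb meet in 2. 3b->1: ok.
All examples now run through 4 states with every (state, symbol) defined. Accept strings end in {0,1,3}, Reject strings end in {2}; accept={0,1,3}.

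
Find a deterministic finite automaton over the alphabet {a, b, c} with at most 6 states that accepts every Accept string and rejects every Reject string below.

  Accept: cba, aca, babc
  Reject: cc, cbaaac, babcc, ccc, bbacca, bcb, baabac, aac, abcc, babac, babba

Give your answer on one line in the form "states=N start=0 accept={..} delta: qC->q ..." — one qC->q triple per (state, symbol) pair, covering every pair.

Grow the machine one transition at a time. Run the examples from 0; the earliest place one falls off (shortest prefix, ties alphabetical) gets sent to the lowest-numbered state that keeps every Accept/Reject pair distinguishable — a pair clashes when both reach the same state with identical unread suffix — and to a fresh state only if none does.
a: 0a undefined. 0a->0: ok.
b: 0b undefined. 0b->0: no, babc/baabac meet in 0 with "c" left. Open state 1: 0b->1.
c: 0c undefined. 0c->0: no, aca/cc meet in 0. 0c->1: ok.
ba: 1a undefined. 1a->0: no, cba/babba meet in 1 with "ba" left. 1a->1: no, aca/aac meet in 1. Open state 2: 1a->2.
bb: 1b undefined. 1b->0: ok.
bc: 1c undefined. 1c->0: no, cba/cc meet in 0. 1c->1: no, cba/bcb meet in 0. 1c->2: no, aca/cc meet in 2. Open state 3: 1c->3.
baa: 2a undefined. 2a->0: ok.
bab: 2b undefined. 2b->0: no, aca/babba meet in 2. 2b->1: no, cba/babba meet in 0. 2b->2: no, cba/babba meet in 0. 2b->3: no, babc/ccc meet in 3 with "c" left. Open state 4: 2b->4.
bcb: 3b undefined. 3b->0: no, cba/bcb meet in 0. 3b->1: ok.
ccc: 3c undefined. 3c->0: no, cba/ccc meet in 0. 3c->1: ok.
baba: 4a undefined. 4a->0: ok.
babb: 4b undefined. 4b->0: no, cba/babba meet in 0. 4b->1: no, aca/babba meet in 2. 4b->2: no, cba/babba meet in 0. 4b->3: ok.
babc: 4c undefined. 4c->0: ok.
babba: 3a undefined. 3a->0: no, cba/bbacca meet in 0. 3a->1: ok.
baabac: 2c undefined. 2c->0: no, cba/baabac meet in 0. 2c->1: ok.
All examples now run through 5 states with every (state, symbol) defined. Accept strings end in {0,2}, Reject strings end in {1,3}; accept={0,2}.

states=5 start=0 accept={0,2} delta: 0a->0 0b->1 0c->1 1a->2 1b->0 1c->3 2a->0 2b->4 2c->1 3a->1 3b->1 3c->1 4a->0 4b->3 4c->0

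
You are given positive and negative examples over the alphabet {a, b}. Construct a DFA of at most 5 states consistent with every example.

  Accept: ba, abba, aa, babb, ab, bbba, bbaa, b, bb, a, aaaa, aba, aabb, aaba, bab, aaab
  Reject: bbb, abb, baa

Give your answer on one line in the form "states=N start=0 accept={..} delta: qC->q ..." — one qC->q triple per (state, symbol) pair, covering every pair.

states=4 start=0 accept={1,2,3} delta: 0a->1 0b->1 1a->2 1b->3 2a->0 2b->1 3a->1 3b->0

Fold the examples into a partial DFA from state 0: repeatedly fix the first undefined (state, symbol) met by the shortest-then-alphabetical prefix, trying targets in increasing order and rejecting any under which an Accept and a Reject string meet in one state with the same remainder; add a state when all current targets are rejected. Accepting states are where Accept strings end.
a: 0a undefined. 0a->0: no, bb/abb meet in 0 with "bb" left. Open state 1: 0a->1.
b: 0b undefined. 0b->0: no, aa/baa meet in 1 with "a" left. 0b->1: ok.
aa: 1a undefined. 1a->0: no, b/baa meet in 1. 1a->1: no, ba/baa meet in 1. Open state 2: 1a->2.
ab: 1b undefined. 1b->0: no, b/bbb meet in 1. 1b->1: no, ab/bbb meet in 1. 1b->2: no, aba/baa meet in 2 with "a" left. Open state 3: 1b->3.
aaa: 2a undefined. 2a->0: ok.
aab: 2b undefined. 2b->0: no, bab/baa meet in 0. 2b->1: ok.
aba: 3a undefined. 3a->0: no, aba/baa meet in 0. 3a->1: ok.
abb: 3b undefined. 3b->0: ok.
All examples now run through 4 states with every (state, symbol) defined. Accept strings end in {1,2,3}, Reject strings end in {0}; accept={1,2,3}.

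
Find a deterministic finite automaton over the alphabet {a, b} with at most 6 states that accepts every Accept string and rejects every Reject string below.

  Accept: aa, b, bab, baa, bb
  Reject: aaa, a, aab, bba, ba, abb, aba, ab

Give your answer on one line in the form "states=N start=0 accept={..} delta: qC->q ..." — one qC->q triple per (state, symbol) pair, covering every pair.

Grow the machine one transition at a time. Run the examples from 0; the earliest place one falls off (shortest prefix, ties alphabetical) gets sent to the lowest-numbered state that keeps every Accept/Reject pair distinguishable — a pair clashes when both reach the same state with identical unread suffix — and to a fresh state only if none does.
a: 0a undefined. 0a->0: no, aa/aaa meet in 0. Open state 1: 0a->1.
b: 0b undefined. 0b->0: no, bab/ab meet in 1 with "b" left. 0b->1: no, aa/ba meet in 1 with "a" left. Open state 2: 0b->2.
aa: 1a undefined. 1a->0: no, b/aab meet in 2. 1a->1: no, aa/aaa meet in 1. 1a->2: no, bb/aab meet in 2 with "b" left. Open state 3: 1a->3.
ab: 1b undefined. 1b->0: no, b/abb meet in 2. 1b->1: no, aa/aba meet in 3. 1b->2: no, b/ab meet in 2. 1b->3: no, aa/ab meet in 3. Open state 4: 1b->4.
ba: 2a undefined. 2a->0: no, baa/a meet in 1. 2a->1: no, bab/ab meet in 4. 2a->2: no, b/ba meet in 2. 2a->3: no, aa/ba meet in 3. 2a->4: no, bab/abb meet in 4 with "b" left. Open state 5: 2a->5.
bb: 2b undefined. 2b->0: ok.
aaa: 3a undefined. 3a->0: no, bb/aaa meet in 0. 3a->1: ok.
aab: 3b undefined. 3b->0: no, bb/aab meet in 0. 3b->1: ok.
aba: 4a undefined. 4a->0: no, bb/aba meet in 0. 4a->1: ok.
abb: 4b undefined. 4b->0: no, bb/abb meet in 0. 4b->1: ok.
baa: 5a undefined. 5a->0: ok.
bab: 5b undefined. 5b->0: ok.
All examples now run through 6 states with every (state, symbol) defined. Accept strings end in {0,2,3}, Reject strings end in {1,4,5}; accept={0,2,3}.

states=6 start=0 accept={0,2,3} delta: 0a->1 0b->2 1a->3 1b->4 2a->5 2b->0 3a->1 3b->1 4a->1 4b->1 5a->0 5b->0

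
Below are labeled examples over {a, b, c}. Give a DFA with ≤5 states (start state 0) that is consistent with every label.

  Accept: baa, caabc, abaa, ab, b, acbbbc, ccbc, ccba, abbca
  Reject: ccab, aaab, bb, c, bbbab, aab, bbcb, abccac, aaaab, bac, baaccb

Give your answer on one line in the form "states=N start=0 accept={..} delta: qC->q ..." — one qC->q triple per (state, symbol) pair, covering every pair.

Grow the machine one transition at a time. Run the examples from 0; the earliest place one falls off (shortest prefix, ties alphabetical) gets sent to the lowest-numbered state that keeps every Accept/Reject pair distinguishable — a pair clashes when both reach the same state with identical unread suffix — and to a fresh state only if none does.
a: 0a undefined. 0a->0: no, ab/aaab meet in 0 with "b" left. Open state 1: 0a->1.
b: 0b undefined. 0b->0: no, ab/bbbab meet in 1 with "b" left. 0b->1: no, ab/bb meet in 1 with "b" left. Open state 2: 0b->2.
c: 0c undefined. 0c->0: no, ab/ccab meet in 1 with "b" left. 0c->1: ok.
aa: 1a undefined. 1a->0: no, ab/aaab meet in 1 with "b" left. 1a->1: no, ab/aaab meet in 1 with "b" left. 1a->2: ok.
ab: 1b undefined. 1b->0: ok.
ac: 1c undefined. 1c->0: no, ab/ccab meet in 0. 1c->1: no, ccbc/c meet in 1. 1c->2: ok.
ba: 2a undefined. 2a->0: no, baa/c meet in 1. 2a->1: no, baa/abccac meet in 2. 2a->2: ok.
bb: 2b undefined. 2b->0: no, caabc/c meet in 1. 2b->1: no, ab/bbbab meet in 0. 2b->2: no, baa/ccab meet in 2. Open state 3: 2b->3.
bac: 2c undefined. 2c->0: no, ab/abccac meet in 0. 2c->1: ok.
bbb: 3b undefined. 3b->0: no, ab/bbbab meet in 0. 3b->1: no, acbbbc/c meet in 1. 3b->2: ok.
bbc: 3c undefined. 3c->0: no, baa/bbcb meet in 2. 3c->1: no, caabc/c meet in 1. 3c->2: ok.
ccba: 3a undefined. 3a->0: ok.
All examples now run through 4 states with every (state, symbol) defined. Accept strings end in {0,2}, Reject strings end in {1,3}; accept={0,2}.

states=4 start=0 accept={0,2} delta: 0a->1 0b->2 0c->1 1a->2 1b->0 1c->2 2a->2 2b->3 2c->1 3a->0 3b->2 3c->2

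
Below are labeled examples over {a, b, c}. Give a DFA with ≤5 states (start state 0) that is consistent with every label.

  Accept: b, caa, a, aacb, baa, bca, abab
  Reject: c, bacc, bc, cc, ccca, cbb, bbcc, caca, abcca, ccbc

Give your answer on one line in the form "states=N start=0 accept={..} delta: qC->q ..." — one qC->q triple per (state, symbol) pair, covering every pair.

states=4 start=0 accept={0,2} delta: 0a->0 0b->0 0c->1 1a->2 1b->2 1c->3 2a->0 2b->1 2c->3 3a->1 3b->0 3c->3

State merging on the prefix tree: take the shortest (then alphabetical) example prefix whose next move is undefined and point that move at state 0, else 1, else 2, ...; a target is out if some Accept/Reject pair would then sit in one state with the same input left (inseparable). If every existing state is out, open a new one.
a: 0a undefined. 0a->0: ok.
b: 0b undefined. 0b->0: ok.
c: 0c undefined. 0c->0: no, b/c meet in 0. Open state 1: 0c->1.
ca: 1a undefined. 1a->0: no, b/caca meet in 0. 1a->1: no, caa/c meet in 1. Open state 2: 1a->2.
cb: 1b undefined. 1b->0: no, b/cbb meet in 0. 1b->1: no, aacb/c meet in 1. 1b->2: ok.
cc: 1c undefined. 1c->0: no, b/bacc meet in 0. 1c->1: no, aacb/ccca meet in 2. 1c->2: no, caa/abcca meet in 2 with "a" left. Open state 3: 1c->3.
caa: 2a undefined. 2a->0: ok.
cac: 2c undefined. 2c->0: no, b/caca meet in 0. 2c->1: no, aacb/caca meet in 2. 2c->2: no, b/caca meet in 0. 2c->3: ok.
cbb: 2b undefined. 2b->0: no, b/cbb meet in 0. 2b->1: ok.
ccb: 3b undefined. 3b->0: ok.
ccc: 3c undefined. 3c->0: no, b/ccca meet in 0. 3c->1: no, aacb/ccca meet in 2. 3c->2: no, b/ccca meet in 0. 3c->3: ok.
caca: 3a undefined. 3a->0: no, b/ccca meet in 0. 3a->1: ok.
All examples now run through 4 states with every (state, symbol) defined. Accept strings end in {0,2}, Reject strings end in {1,3}; accept={0,2}.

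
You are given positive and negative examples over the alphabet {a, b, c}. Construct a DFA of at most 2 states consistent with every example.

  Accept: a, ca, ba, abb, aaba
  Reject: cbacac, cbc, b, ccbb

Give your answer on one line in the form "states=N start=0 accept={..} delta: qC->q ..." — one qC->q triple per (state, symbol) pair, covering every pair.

states=2 start=0 accept={0} delta: 0a->0 0b->1 0c->1 1a->0 1b->0 1c->1

Grow the machine one transition at a time. Run the examples from 0; the earliest place one falls off (shortest prefix, ties alphabetical) gets sent to the lowest-numbered state that keeps every Accept/Reject pair distinguishable — a pair clashes when both reach the same state with identical unread suffix — and to a fresh state only if none does.
a: 0a undefined. 0a->0: ok.
b: 0b undefined. 0b->0: no, a/b meet in 0. Open state 1: 0b->1.
c: 0c undefined. 0c->0: no, abb/ccbb meet in 1 with "b" left. 0c->1: ok.
ba: 1a undefined. 1a->0: ok.
cb: 1b undefined. 1b->0: ok.
cc: 1c undefined. 1c->0: no, a/ccbb meet in 0. 1c->1: ok.
All examples now run through 2 states with every (state, symbol) defined. Accept strings end in {0}, Reject strings end in {1}; accept={0}.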